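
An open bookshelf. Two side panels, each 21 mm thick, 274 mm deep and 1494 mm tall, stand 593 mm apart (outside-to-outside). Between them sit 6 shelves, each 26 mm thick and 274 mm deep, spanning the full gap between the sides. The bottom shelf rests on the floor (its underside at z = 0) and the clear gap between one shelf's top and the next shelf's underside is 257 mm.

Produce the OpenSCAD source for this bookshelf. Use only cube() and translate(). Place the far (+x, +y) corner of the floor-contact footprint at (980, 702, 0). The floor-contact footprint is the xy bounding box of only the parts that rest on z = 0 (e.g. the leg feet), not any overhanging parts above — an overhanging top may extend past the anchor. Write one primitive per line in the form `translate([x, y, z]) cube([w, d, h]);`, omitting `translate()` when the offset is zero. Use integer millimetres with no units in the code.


translate([387, 428, 0]) cube([21, 274, 1494]);
translate([959, 428, 0]) cube([21, 274, 1494]);
translate([408, 428, 0]) cube([551, 274, 26]);
translate([408, 428, 283]) cube([551, 274, 26]);
translate([408, 428, 566]) cube([551, 274, 26]);
translate([408, 428, 849]) cube([551, 274, 26]);
translate([408, 428, 1132]) cube([551, 274, 26]);
translate([408, 428, 1415]) cube([551, 274, 26]);


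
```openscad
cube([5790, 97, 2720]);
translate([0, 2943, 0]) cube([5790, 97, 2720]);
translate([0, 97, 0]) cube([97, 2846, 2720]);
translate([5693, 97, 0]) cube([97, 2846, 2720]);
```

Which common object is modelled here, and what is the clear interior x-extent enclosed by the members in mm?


A house (or room) frame. The interior width is 5596 mm.

Four 2720 mm walls enclosing a rectangle with no floor or roof — a room or house frame. Outside width is 5790 mm and wall thickness is 97 mm, so the interior width is 5790 − 2 × 97 = 5596 mm.


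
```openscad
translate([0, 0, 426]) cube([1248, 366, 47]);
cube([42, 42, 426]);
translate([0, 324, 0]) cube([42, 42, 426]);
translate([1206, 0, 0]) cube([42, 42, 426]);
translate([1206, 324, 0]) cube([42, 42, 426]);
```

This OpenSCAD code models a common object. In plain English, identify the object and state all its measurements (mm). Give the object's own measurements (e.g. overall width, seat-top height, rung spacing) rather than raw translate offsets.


A bench: a 1248×366 mm seat slab, 47 mm thick, top at z = 473 mm, on four 42×42 mm square legs flush with the seat corners and standing on z = 0.


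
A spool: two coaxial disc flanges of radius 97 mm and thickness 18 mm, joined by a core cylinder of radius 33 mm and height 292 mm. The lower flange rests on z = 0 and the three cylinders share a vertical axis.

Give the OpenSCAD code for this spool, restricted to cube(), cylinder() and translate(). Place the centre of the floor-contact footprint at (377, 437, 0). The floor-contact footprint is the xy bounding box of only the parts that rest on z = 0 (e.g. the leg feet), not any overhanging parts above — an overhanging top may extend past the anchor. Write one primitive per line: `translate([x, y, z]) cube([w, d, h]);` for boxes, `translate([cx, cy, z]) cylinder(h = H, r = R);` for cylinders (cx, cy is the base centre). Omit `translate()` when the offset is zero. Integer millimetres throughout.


translate([377, 437, 0]) cylinder(h = 18, r = 97);
translate([377, 437, 18]) cylinder(h = 292, r = 33);
translate([377, 437, 310]) cylinder(h = 18, r = 97);


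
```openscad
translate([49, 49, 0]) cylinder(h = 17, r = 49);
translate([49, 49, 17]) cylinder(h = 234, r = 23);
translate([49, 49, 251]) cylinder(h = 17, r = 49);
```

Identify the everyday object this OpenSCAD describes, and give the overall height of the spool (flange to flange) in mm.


A spool. The overall height is 268 mm.

Three coaxial cylinders, large–small–large — a spool. Two 17 mm flanges and a 234 mm core give 17 + 234 + 17 = 268 mm.


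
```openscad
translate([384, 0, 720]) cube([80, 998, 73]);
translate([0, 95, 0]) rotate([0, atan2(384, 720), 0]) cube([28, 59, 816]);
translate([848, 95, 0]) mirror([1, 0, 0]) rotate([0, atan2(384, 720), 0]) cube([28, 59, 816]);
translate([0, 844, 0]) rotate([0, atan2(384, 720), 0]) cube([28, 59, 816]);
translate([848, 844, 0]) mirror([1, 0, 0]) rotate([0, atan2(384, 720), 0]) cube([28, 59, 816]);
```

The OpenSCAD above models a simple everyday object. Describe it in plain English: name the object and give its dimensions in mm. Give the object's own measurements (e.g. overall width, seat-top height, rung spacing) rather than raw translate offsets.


A sawhorse. A 80×998×73 mm beam (x, y, z) sits on two A-frame leg pairs. Each pair is two raked legs of 28×59 mm section (59 mm along y) splaying symmetrically in x. Each leg rises 720 mm vertically over 384 mm of horizontal reach and is 816 mm long along its own axis. Every leg's outer bottom edge rests on the floor and its outer top edge meets a bottom edge of the beam — the left legs (tilting toward +x) meet the beam's −x bottom edge, the right legs (their mirror images, tilting toward −x) meet its +x bottom edge — so the leg tops tuck under the beam, the beam's underside is 720 mm above the floor, and the feet are 848 mm apart outside-to-outside with the beam centred between them. The two leg pairs are set in 95 mm from either end of the beam.


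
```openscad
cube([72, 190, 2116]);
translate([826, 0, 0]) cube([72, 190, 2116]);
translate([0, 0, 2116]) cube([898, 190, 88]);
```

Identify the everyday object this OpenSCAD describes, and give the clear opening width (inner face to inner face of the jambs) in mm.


A door frame. The clear opening width is 754 mm.

Two 2116 mm tall posts with a header on top — a door frame. The left jamb is 72 mm wide at x = 0; the right jamb starts at x = 826. The clear opening is 826 − 72 = 754 mm.


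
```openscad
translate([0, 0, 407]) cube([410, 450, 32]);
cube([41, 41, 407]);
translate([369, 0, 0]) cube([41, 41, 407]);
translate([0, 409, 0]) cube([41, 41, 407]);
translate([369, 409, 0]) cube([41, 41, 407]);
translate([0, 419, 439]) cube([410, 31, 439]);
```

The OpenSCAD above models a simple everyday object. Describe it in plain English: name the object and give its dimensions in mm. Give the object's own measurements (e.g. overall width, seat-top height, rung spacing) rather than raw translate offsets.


A chair. The seat is a 410×450×32 mm slab with its top at z = 439 mm, on four 41×41 mm corner legs (flush with the seat edges, standing on z = 0). A flat backrest 31 mm thick, 439 mm tall, spans the full seat width and rises from the seat top along its +y edge, rear face flush with the rear of the seat.


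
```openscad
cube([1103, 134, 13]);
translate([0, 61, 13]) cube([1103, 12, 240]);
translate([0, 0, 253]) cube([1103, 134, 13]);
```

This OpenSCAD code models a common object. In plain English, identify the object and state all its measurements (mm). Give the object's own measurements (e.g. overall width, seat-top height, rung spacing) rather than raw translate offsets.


An I-beam lying along x, 1103 mm long. Overall section height 266 mm. Two flanges 134 mm wide (y) and 13 mm thick, one on the floor and one at the top; a web 12 mm thick runs between them, centred on the flange width.


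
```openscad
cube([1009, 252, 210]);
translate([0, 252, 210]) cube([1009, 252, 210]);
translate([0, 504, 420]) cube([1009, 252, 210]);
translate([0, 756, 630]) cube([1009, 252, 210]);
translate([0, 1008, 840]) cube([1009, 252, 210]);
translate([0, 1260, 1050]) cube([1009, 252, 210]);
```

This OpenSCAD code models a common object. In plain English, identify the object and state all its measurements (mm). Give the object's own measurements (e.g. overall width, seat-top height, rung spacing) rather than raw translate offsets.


A straight staircase of 6 solid steps. Each step is 1009 mm wide (x), 252 mm deep (y, the going) and 210 mm tall (the rise). The first step rests on the floor; each subsequent step sits one going further in +y and one rise higher in +z, directly behind and above the previous step with no overlap.


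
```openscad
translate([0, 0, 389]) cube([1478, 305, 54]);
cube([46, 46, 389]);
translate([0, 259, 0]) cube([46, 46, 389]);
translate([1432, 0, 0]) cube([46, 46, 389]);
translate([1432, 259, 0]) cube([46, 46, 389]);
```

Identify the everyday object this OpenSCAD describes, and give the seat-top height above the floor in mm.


A bench. The seat-top height is 443 mm.

A long slab on four corner posts — a bench. The slab sits at z = 389 with thickness 54, so the top is 389 + 54 = 443 mm.


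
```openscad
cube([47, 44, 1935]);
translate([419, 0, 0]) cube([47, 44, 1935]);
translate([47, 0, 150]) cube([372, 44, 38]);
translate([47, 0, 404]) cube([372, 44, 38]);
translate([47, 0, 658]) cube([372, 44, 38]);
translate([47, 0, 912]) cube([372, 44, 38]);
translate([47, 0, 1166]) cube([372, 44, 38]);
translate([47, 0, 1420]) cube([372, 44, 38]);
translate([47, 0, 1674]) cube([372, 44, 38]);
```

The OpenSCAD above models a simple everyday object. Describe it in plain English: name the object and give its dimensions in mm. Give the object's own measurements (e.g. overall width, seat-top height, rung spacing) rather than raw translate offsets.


A straight ladder. Two 47×44 mm vertical rails, 1935 mm tall, stand 466 mm apart (outside-to-outside) with their front faces coplanar on the −y side. 7 rungs, each 44 mm deep and 38 mm tall, span between the inner faces of the rails, front faces flush with the rails. The lowest rung's underside is at z = 150 mm and rungs are spaced 254 mm apart (underside to underside).


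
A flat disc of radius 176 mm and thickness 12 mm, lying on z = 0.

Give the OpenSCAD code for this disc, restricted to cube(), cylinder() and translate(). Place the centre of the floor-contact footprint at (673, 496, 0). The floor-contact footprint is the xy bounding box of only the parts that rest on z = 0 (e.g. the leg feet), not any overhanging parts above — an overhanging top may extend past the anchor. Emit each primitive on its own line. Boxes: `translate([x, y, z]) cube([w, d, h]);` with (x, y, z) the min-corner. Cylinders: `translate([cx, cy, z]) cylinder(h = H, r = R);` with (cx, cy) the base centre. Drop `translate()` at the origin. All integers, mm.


translate([673, 496, 0]) cylinder(h = 12, r = 176);


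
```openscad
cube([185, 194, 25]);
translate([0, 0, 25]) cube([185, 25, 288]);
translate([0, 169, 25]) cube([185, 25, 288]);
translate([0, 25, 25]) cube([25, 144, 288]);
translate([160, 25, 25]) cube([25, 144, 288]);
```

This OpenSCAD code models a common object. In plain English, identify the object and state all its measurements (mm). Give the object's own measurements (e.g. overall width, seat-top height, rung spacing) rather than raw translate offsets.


An open-topped rectangular box: outside dimensions 185×194×313 mm, with a uniform wall and base thickness of 25 mm. The base is a full 185×194 slab on the floor; four walls sit on top of the base. The front and back walls (the −y and +y sides) span the full width; the two side walls fit between them.


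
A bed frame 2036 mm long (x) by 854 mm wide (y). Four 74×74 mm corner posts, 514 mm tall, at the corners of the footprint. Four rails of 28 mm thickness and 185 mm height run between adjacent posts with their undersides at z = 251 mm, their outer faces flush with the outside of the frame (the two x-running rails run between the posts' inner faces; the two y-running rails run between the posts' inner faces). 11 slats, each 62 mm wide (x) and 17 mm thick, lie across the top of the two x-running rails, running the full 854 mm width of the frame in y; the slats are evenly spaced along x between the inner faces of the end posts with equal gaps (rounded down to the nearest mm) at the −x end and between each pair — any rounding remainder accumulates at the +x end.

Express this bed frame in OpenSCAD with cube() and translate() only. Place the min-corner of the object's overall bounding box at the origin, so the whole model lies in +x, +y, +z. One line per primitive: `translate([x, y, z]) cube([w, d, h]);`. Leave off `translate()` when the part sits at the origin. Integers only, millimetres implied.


// slat z = rail_z + rail_h = 251 + 185 = 436
// slat gap = ⌊(1888 − 11·62) / 12⌋ = 100
cube([74, 74, 514]);
translate([0, 780, 0]) cube([74, 74, 514]);
translate([1962, 0, 0]) cube([74, 74, 514]);
translate([1962, 780, 0]) cube([74, 74, 514]);
translate([74, 0, 251]) cube([1888, 28, 185]);
translate([74, 826, 251]) cube([1888, 28, 185]);
translate([0, 74, 251]) cube([28, 706, 185]);
translate([2008, 74, 251]) cube([28, 706, 185]);
translate([174, 0, 436]) cube([62, 854, 17]);
translate([336, 0, 436]) cube([62, 854, 17]);
translate([498, 0, 436]) cube([62, 854, 17]);
translate([660, 0, 436]) cube([62, 854, 17]);
translate([822, 0, 436]) cube([62, 854, 17]);
translate([984, 0, 436]) cube([62, 854, 17]);
translate([1146, 0, 436]) cube([62, 854, 17]);
translate([1308, 0, 436]) cube([62, 854, 17]);
translate([1470, 0, 436]) cube([62, 854, 17]);
translate([1632, 0, 436]) cube([62, 854, 17]);
translate([1794, 0, 436]) cube([62, 854, 17]);


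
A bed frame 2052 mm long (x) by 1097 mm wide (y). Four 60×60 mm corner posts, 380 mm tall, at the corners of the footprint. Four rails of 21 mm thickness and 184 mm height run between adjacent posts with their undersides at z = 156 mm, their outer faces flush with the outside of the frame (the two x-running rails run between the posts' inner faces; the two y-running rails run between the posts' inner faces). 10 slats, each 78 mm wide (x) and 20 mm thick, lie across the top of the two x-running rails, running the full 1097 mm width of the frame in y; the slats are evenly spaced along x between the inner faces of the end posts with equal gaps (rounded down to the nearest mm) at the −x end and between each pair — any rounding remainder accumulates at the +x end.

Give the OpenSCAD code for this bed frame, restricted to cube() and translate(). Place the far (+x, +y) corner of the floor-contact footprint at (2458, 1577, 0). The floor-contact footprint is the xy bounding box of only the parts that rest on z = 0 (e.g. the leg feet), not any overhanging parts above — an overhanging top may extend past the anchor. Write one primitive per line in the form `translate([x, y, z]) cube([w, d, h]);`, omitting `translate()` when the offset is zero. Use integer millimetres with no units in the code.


translate([406, 480, 0]) cube([60, 60, 380]);
translate([406, 1517, 0]) cube([60, 60, 380]);
translate([2398, 480, 0]) cube([60, 60, 380]);
translate([2398, 1517, 0]) cube([60, 60, 380]);
translate([466, 480, 156]) cube([1932, 21, 184]);
translate([466, 1556, 156]) cube([1932, 21, 184]);
translate([406, 540, 156]) cube([21, 977, 184]);
translate([2437, 540, 156]) cube([21, 977, 184]);
translate([570, 480, 340]) cube([78, 1097, 20]);
translate([752, 480, 340]) cube([78, 1097, 20]);
translate([934, 480, 340]) cube([78, 1097, 20]);
translate([1116, 480, 340]) cube([78, 1097, 20]);
translate([1298, 480, 340]) cube([78, 1097, 20]);
translate([1480, 480, 340]) cube([78, 1097, 20]);
translate([1662, 480, 340]) cube([78, 1097, 20]);
translate([1844, 480, 340]) cube([78, 1097, 20]);
translate([2026, 480, 340]) cube([78, 1097, 20]);
translate([2208, 480, 340]) cube([78, 1097, 20]);


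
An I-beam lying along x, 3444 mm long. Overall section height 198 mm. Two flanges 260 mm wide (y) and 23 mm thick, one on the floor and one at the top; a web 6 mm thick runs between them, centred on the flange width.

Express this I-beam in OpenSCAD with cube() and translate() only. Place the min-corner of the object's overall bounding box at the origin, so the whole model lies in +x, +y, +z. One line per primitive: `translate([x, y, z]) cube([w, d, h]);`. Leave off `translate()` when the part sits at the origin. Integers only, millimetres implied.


cube([3444, 260, 23]);
translate([0, 127, 23]) cube([3444, 6, 152]);
translate([0, 0, 175]) cube([3444, 260, 23]);


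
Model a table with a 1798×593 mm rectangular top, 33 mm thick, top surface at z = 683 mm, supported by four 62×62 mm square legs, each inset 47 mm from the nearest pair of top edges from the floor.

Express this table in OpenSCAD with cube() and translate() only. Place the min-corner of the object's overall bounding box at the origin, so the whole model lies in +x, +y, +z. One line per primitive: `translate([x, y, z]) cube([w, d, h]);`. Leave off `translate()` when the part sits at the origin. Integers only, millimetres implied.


translate([0, 0, 650]) cube([1798, 593, 33]);
translate([47, 47, 0]) cube([62, 62, 650]);
translate([1689, 47, 0]) cube([62, 62, 650]);
translate([47, 484, 0]) cube([62, 62, 650]);
translate([1689, 484, 0]) cube([62, 62, 650]);


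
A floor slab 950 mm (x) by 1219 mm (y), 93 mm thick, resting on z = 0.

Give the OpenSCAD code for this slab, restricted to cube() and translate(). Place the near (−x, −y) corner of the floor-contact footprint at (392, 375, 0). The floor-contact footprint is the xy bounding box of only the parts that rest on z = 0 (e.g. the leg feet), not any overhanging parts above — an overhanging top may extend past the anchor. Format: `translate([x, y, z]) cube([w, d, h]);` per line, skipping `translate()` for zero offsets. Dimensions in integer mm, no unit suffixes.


translate([392, 375, 0]) cube([950, 1219, 93]);


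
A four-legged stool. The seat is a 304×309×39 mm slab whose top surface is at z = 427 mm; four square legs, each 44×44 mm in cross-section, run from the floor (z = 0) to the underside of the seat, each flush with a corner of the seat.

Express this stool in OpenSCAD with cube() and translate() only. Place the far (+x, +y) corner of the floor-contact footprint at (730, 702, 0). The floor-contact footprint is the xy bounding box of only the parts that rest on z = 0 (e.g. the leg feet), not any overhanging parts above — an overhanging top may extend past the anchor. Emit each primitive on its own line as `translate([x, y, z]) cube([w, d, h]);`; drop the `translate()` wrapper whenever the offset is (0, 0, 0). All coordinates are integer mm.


translate([426, 393, 388]) cube([304, 309, 39]);
translate([426, 393, 0]) cube([44, 44, 388]);
translate([686, 393, 0]) cube([44, 44, 388]);
translate([426, 658, 0]) cube([44, 44, 388]);
translate([686, 658, 0]) cube([44, 44, 388]);


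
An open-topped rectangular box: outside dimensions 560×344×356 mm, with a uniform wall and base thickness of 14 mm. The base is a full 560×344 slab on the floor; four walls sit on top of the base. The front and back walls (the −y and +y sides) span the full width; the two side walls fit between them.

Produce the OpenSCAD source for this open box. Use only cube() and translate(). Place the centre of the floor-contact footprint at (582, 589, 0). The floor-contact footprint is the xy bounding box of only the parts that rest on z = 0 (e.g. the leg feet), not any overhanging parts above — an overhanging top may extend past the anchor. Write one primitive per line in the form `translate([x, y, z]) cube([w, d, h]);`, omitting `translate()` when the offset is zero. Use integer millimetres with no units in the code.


translate([302, 417, 0]) cube([560, 344, 14]);
translate([302, 417, 14]) cube([560, 14, 342]);
translate([302, 747, 14]) cube([560, 14, 342]);
translate([302, 431, 14]) cube([14, 316, 342]);
translate([848, 431, 14]) cube([14, 316, 342]);


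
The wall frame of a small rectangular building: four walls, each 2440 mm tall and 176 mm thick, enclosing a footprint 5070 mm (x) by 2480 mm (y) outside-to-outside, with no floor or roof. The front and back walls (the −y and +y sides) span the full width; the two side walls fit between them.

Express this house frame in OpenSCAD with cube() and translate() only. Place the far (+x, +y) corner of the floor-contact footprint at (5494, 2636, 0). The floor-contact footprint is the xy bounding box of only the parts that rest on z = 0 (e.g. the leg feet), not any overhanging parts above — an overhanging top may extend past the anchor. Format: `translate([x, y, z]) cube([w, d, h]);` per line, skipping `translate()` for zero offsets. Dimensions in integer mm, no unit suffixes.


translate([424, 156, 0]) cube([5070, 176, 2440]);
translate([424, 2460, 0]) cube([5070, 176, 2440]);
translate([424, 332, 0]) cube([176, 2128, 2440]);
translate([5318, 332, 0]) cube([176, 2128, 2440]);


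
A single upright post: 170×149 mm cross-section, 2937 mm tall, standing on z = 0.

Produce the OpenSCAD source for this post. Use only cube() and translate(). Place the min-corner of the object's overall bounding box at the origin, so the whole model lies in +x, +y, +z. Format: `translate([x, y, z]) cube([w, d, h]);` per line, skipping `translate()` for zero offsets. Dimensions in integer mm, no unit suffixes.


cube([170, 149, 2937]);


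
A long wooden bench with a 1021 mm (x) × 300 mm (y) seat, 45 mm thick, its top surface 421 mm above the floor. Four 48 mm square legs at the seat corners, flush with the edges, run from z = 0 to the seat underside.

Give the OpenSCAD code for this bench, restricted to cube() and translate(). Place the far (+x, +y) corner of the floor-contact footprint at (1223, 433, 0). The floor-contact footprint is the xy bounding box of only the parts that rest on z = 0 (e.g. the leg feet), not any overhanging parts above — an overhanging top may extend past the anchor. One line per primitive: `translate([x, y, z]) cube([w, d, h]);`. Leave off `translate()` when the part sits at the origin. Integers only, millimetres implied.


translate([202, 133, 376]) cube([1021, 300, 45]);
translate([202, 133, 0]) cube([48, 48, 376]);
translate([202, 385, 0]) cube([48, 48, 376]);
translate([1175, 133, 0]) cube([48, 48, 376]);
translate([1175, 385, 0]) cube([48, 48, 376]);


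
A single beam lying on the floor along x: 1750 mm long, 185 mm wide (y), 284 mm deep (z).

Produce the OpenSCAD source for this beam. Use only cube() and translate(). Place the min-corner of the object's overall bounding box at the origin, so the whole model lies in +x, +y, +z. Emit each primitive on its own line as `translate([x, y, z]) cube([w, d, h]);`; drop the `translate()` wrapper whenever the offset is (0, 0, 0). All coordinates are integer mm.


cube([1750, 185, 284]);


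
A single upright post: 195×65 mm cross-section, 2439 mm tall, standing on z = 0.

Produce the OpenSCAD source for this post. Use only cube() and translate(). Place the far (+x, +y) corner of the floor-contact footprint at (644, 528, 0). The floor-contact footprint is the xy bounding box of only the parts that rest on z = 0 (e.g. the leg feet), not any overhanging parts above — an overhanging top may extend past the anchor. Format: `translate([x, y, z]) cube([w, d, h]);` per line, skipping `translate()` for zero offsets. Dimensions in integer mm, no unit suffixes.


translate([449, 463, 0]) cube([195, 65, 2439]);


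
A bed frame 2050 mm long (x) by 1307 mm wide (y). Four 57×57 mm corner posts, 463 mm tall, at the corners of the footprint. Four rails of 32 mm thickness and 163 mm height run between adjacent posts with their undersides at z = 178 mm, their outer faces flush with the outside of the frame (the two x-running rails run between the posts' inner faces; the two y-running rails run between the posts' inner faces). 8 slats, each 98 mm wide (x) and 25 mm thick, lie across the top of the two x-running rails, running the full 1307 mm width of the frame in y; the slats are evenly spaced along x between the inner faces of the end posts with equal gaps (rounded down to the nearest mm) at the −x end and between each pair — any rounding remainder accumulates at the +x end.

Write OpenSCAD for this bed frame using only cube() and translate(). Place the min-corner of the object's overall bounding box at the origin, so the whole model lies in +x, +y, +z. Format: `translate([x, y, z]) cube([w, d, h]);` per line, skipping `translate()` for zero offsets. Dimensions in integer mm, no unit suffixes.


cube([57, 57, 463]);
translate([0, 1250, 0]) cube([57, 57, 463]);
translate([1993, 0, 0]) cube([57, 57, 463]);
translate([1993, 1250, 0]) cube([57, 57, 463]);
translate([57, 0, 178]) cube([1936, 32, 163]);
translate([57, 1275, 178]) cube([1936, 32, 163]);
translate([0, 57, 178]) cube([32, 1193, 163]);
translate([2018, 57, 178]) cube([32, 1193, 163]);
translate([185, 0, 341]) cube([98, 1307, 25]);
translate([411, 0, 341]) cube([98, 1307, 25]);
translate([637, 0, 341]) cube([98, 1307, 25]);
translate([863, 0, 341]) cube([98, 1307, 25]);
translate([1089, 0, 341]) cube([98, 1307, 25]);
translate([1315, 0, 341]) cube([98, 1307, 25]);
translate([1541, 0, 341]) cube([98, 1307, 25]);
translate([1767, 0, 341]) cube([98, 1307, 25]);


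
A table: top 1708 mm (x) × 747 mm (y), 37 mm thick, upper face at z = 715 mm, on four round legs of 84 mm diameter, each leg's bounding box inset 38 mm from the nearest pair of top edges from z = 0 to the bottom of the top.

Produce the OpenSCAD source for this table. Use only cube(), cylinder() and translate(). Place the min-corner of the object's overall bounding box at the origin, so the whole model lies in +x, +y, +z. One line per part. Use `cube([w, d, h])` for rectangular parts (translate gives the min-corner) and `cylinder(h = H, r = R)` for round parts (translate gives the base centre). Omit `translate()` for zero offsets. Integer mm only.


translate([0, 0, 678]) cube([1708, 747, 37]);
translate([80, 80, 0]) cylinder(h = 678, r = 42);
translate([1628, 80, 0]) cylinder(h = 678, r = 42);
translate([80, 667, 0]) cylinder(h = 678, r = 42);
translate([1628, 667, 0]) cylinder(h = 678, r = 42);


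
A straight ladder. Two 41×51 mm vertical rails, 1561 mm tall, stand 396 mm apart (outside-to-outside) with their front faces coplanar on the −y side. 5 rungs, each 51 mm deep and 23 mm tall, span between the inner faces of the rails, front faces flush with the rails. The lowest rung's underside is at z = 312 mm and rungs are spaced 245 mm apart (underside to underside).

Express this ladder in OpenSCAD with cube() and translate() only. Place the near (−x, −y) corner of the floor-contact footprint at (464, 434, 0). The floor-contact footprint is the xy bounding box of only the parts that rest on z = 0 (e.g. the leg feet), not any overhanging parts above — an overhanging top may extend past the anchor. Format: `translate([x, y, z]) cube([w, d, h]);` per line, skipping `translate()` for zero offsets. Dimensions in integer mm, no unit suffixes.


// rung span = 396 - 2*41 = 314
// rung[k] z = 312 + k*245
translate([464, 434, 0]) cube([41, 51, 1561]);
translate([819, 434, 0]) cube([41, 51, 1561]);
translate([505, 434, 312]) cube([314, 51, 23]);
translate([505, 434, 557]) cube([314, 51, 23]);
translate([505, 434, 802]) cube([314, 51, 23]);
translate([505, 434, 1047]) cube([314, 51, 23]);
translate([505, 434, 1292]) cube([314, 51, 23]);


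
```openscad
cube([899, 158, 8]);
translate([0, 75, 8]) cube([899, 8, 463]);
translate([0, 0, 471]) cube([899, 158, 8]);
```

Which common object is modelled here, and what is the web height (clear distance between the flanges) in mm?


An I-beam. The web height is 463 mm.

Two wide flanges with a thin centred web — an I-beam. Overall 479 mm minus two 8 mm flanges gives a web of 479 − 2·8 = 463 mm.


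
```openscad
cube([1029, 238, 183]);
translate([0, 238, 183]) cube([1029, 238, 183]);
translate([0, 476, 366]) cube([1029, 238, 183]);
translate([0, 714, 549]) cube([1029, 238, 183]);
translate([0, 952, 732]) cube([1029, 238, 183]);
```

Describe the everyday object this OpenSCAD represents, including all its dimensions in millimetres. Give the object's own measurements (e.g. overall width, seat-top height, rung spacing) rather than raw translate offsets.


A straight staircase of 5 solid steps. Each step is 1029 mm wide (x), 238 mm deep (y, the going) and 183 mm tall (the rise). The first step rests on the floor; each subsequent step sits one going further in +y and one rise higher in +z, directly behind and above the previous step with no overlap.


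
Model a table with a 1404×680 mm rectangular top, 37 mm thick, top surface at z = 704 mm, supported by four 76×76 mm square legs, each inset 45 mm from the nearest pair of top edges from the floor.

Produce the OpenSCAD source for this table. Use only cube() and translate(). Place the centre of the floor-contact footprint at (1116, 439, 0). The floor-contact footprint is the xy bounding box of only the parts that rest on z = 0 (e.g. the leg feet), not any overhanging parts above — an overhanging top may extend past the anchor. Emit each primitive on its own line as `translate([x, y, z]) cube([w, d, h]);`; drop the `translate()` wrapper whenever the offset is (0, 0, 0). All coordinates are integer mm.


// leg_h = 704 - 37 = 667
translate([414, 99, 667]) cube([1404, 680, 37]);
translate([459, 144, 0]) cube([76, 76, 667]);
translate([1697, 144, 0]) cube([76, 76, 667]);
translate([459, 658, 0]) cube([76, 76, 667]);
translate([1697, 658, 0]) cube([76, 76, 667]);


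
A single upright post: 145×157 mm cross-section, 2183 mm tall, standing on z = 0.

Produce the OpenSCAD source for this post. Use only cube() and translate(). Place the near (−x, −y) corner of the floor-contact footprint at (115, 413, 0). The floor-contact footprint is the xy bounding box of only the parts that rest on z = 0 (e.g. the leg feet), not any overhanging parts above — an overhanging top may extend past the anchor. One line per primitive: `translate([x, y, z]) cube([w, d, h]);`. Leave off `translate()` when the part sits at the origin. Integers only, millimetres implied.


translate([115, 413, 0]) cube([145, 157, 2183]);


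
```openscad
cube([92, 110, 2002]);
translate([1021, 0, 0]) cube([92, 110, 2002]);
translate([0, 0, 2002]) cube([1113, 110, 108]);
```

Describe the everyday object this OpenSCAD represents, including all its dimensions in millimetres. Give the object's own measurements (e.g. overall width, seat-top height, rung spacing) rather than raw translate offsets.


A door frame. The clear opening is 929 mm wide and 2002 mm high. Two 92 mm wide jambs, 110 mm deep, stand either side of the opening from the floor to the top of the opening. A 108 mm thick head sits across the top of both jambs, spanning the full outside width of the frame.


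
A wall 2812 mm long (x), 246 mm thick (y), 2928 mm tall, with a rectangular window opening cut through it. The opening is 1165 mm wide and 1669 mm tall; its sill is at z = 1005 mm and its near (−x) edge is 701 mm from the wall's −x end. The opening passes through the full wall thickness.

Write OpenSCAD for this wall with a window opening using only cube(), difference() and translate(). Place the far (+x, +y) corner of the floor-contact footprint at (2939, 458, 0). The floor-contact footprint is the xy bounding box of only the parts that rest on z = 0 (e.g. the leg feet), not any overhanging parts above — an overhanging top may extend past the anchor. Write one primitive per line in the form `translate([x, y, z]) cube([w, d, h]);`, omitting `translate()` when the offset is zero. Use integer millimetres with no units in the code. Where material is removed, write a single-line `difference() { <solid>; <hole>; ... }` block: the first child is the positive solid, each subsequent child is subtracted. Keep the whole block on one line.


difference() { translate([127, 212, 0]) cube([2812, 246, 2928]); translate([828, 212, 1005]) cube([1165, 246, 1669]); }


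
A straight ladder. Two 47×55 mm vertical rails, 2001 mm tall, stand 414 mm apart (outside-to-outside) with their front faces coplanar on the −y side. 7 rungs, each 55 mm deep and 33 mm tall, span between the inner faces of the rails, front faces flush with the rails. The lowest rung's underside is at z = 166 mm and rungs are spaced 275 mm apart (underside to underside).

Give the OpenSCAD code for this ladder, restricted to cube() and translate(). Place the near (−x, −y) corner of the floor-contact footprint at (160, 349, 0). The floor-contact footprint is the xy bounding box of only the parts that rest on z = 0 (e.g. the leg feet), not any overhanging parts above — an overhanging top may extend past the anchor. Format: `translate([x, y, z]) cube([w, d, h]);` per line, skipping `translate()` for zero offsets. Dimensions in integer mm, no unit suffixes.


// rung span = 414 - 2*47 = 320
// rung[k] z = 166 + k*275
translate([160, 349, 0]) cube([47, 55, 2001]);
translate([527, 349, 0]) cube([47, 55, 2001]);
translate([207, 349, 166]) cube([320, 55, 33]);
translate([207, 349, 441]) cube([320, 55, 33]);
translate([207, 349, 716]) cube([320, 55, 33]);
translate([207, 349, 991]) cube([320, 55, 33]);
translate([207, 349, 1266]) cube([320, 55, 33]);
translate([207, 349, 1541]) cube([320, 55, 33]);
translate([207, 349, 1816]) cube([320, 55, 33]);


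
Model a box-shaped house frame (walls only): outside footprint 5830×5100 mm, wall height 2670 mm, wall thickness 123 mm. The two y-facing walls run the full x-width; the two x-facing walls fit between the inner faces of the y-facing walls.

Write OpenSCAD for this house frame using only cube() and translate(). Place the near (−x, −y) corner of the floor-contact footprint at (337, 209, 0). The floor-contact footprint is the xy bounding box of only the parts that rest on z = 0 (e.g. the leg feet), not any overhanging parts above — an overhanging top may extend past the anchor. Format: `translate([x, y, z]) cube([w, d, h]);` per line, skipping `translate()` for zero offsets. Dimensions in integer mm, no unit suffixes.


translate([337, 209, 0]) cube([5830, 123, 2670]);
translate([337, 5186, 0]) cube([5830, 123, 2670]);
translate([337, 332, 0]) cube([123, 4854, 2670]);
translate([6044, 332, 0]) cube([123, 4854, 2670]);


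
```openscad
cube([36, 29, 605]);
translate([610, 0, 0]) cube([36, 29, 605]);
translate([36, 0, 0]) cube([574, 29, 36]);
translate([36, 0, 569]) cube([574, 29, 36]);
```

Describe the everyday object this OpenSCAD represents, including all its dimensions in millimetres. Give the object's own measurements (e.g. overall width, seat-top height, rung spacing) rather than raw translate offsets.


A rectangular picture frame lying in the x–z plane (depth along y). The opening is 574 mm wide (x) by 533 mm tall (z), surrounded by a border 36 mm wide on all four sides. The frame is 29 mm deep and is made of two full-height vertical stiles with two horizontal rails fitted between them.


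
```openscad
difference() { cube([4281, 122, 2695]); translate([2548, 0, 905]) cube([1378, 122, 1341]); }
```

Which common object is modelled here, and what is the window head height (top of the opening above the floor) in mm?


A wall with a window opening. The window head height is 2246 mm.

A wall with a rectangular opening subtracted — a window. Sill at z = 905, opening 1341 mm tall, so the head is at 905 + 1341 = 2246 mm.


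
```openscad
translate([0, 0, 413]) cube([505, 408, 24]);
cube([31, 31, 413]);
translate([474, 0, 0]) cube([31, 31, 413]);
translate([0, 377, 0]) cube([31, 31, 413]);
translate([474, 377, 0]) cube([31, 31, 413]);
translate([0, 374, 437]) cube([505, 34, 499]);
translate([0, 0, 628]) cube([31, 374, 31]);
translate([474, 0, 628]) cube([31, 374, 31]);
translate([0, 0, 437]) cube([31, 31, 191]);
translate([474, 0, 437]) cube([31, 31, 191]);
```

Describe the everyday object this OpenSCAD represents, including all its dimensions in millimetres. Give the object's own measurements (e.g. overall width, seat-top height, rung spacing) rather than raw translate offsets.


A chair. The seat is a 505×408×24 mm slab with its top at z = 437 mm, on four 31×31 mm corner legs (flush with the seat edges, standing on z = 0). A flat backrest 34 mm thick, 499 mm tall, spans the full seat width and rises from the seat top along its +y edge, rear face flush with the rear of the seat. Two armrests of 31×31 mm section run along each side from the seat's front edge to the front of the backrest, top faces 222 mm above the seat top and outer faces flush with the seat's x-edges; a 31×31 mm post under the front of each armrest stands on the seat at the front corner.


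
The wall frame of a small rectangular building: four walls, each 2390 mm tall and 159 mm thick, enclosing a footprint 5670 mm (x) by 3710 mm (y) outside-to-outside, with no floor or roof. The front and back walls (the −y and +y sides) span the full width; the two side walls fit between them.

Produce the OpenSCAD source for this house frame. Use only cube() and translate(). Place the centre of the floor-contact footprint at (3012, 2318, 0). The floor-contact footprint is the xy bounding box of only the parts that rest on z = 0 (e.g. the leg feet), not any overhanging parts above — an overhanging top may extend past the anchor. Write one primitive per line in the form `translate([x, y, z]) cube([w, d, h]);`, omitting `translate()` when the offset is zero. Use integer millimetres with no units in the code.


translate([177, 463, 0]) cube([5670, 159, 2390]);
translate([177, 4014, 0]) cube([5670, 159, 2390]);
translate([177, 622, 0]) cube([159, 3392, 2390]);
translate([5688, 622, 0]) cube([159, 3392, 2390]);


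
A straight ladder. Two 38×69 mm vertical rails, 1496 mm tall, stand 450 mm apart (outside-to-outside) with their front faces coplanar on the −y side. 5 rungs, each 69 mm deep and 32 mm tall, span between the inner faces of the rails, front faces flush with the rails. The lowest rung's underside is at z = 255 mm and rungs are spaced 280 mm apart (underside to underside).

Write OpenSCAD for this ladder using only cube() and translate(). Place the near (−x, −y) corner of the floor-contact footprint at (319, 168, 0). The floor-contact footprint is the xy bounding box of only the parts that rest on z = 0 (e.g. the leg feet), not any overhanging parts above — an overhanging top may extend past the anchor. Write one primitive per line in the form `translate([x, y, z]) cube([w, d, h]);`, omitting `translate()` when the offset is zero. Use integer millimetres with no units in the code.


translate([319, 168, 0]) cube([38, 69, 1496]);
translate([731, 168, 0]) cube([38, 69, 1496]);
translate([357, 168, 255]) cube([374, 69, 32]);
translate([357, 168, 535]) cube([374, 69, 32]);
translate([357, 168, 815]) cube([374, 69, 32]);
translate([357, 168, 1095]) cube([374, 69, 32]);
translate([357, 168, 1375]) cube([374, 69, 32]);


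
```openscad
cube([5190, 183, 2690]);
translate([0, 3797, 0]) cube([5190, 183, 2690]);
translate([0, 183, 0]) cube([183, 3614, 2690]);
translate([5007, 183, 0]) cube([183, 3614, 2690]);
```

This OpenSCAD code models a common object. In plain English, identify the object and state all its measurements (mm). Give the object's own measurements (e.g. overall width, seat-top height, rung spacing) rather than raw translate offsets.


The wall frame of a small rectangular building: four walls, each 2690 mm tall and 183 mm thick, enclosing a footprint 5190 mm (x) by 3980 mm (y) outside-to-outside, with no floor or roof. The front and back walls (the −y and +y sides) span the full width; the two side walls fit between them.


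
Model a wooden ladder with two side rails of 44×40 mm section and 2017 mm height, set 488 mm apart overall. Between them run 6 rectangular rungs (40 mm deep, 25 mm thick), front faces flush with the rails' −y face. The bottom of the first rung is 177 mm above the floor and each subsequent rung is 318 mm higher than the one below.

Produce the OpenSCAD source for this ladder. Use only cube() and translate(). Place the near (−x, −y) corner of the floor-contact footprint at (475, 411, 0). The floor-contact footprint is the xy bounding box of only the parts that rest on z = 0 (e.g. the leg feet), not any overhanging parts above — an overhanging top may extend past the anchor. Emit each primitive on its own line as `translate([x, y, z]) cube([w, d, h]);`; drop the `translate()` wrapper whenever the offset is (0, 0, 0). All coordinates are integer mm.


translate([475, 411, 0]) cube([44, 40, 2017]);
translate([919, 411, 0]) cube([44, 40, 2017]);
translate([519, 411, 177]) cube([400, 40, 25]);
translate([519, 411, 495]) cube([400, 40, 25]);
translate([519, 411, 813]) cube([400, 40, 25]);
translate([519, 411, 1131]) cube([400, 40, 25]);
translate([519, 411, 1449]) cube([400, 40, 25]);
translate([519, 411, 1767]) cube([400, 40, 25]);
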